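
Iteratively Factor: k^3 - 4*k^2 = (k)*(k^2 - 4*k) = k^2*(k - 4)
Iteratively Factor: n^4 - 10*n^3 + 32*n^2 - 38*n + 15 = (n - 5)*(n^3 - 5*n^2 + 7*n - 3) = (n - 5)*(n - 3)*(n^2 - 2*n + 1) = (n - 5)*(n - 3)*(n - 1)*(n - 1)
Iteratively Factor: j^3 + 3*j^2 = (j)*(j^2 + 3*j) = j*(j + 3)*(j)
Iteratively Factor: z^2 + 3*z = (z)*(z + 3)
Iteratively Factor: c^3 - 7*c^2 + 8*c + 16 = (c - 4)*(c^2 - 3*c - 4) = (c - 4)^2*(c + 1)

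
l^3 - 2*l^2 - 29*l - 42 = (l - 7)*(l + 2)*(l + 3)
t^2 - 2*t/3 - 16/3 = (t - 8/3)*(t + 2)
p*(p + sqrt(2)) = p^2 + sqrt(2)*p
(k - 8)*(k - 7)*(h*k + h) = h*k^3 - 14*h*k^2 + 41*h*k + 56*h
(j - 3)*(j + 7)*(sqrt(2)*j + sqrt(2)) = sqrt(2)*j^3 + 5*sqrt(2)*j^2 - 17*sqrt(2)*j - 21*sqrt(2)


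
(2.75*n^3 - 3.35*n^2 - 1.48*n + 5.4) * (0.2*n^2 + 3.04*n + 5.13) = 0.55*n^5 + 7.69*n^4 + 3.6275*n^3 - 20.6047*n^2 + 8.8236*n + 27.702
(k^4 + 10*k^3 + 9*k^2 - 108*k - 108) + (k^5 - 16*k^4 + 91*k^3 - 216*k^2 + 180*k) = k^5 - 15*k^4 + 101*k^3 - 207*k^2 + 72*k - 108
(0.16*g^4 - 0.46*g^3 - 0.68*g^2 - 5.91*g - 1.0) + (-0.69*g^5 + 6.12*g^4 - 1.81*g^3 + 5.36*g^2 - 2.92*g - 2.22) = -0.69*g^5 + 6.28*g^4 - 2.27*g^3 + 4.68*g^2 - 8.83*g - 3.22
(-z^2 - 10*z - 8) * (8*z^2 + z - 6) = -8*z^4 - 81*z^3 - 68*z^2 + 52*z + 48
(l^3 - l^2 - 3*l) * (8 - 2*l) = -2*l^4 + 10*l^3 - 2*l^2 - 24*l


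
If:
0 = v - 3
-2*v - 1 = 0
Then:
No Solution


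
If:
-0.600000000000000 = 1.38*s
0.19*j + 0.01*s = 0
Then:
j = 0.02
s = -0.43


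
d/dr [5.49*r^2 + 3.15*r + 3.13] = 10.98*r + 3.15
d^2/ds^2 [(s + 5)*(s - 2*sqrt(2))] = 2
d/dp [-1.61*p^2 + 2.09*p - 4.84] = 2.09 - 3.22*p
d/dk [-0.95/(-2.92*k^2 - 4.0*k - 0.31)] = (-5.548*k - 3.8)/(2.92*k^2 + 4.0*k + 0.31)^2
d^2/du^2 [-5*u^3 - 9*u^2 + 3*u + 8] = -30*u - 18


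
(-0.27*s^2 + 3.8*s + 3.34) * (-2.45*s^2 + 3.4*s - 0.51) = 0.6615*s^4 - 10.228*s^3 + 4.8747*s^2 + 9.418*s - 1.7034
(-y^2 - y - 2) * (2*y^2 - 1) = -2*y^4 - 2*y^3 - 3*y^2 + y + 2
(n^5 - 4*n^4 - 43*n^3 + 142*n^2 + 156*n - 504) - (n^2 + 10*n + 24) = n^5 - 4*n^4 - 43*n^3 + 141*n^2 + 146*n - 528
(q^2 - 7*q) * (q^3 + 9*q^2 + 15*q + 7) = q^5 + 2*q^4 - 48*q^3 - 98*q^2 - 49*q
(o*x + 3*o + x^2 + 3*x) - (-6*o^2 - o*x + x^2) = 6*o^2 + 2*o*x + 3*o + 3*x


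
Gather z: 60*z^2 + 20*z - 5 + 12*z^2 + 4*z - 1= 72*z^2 + 24*z - 6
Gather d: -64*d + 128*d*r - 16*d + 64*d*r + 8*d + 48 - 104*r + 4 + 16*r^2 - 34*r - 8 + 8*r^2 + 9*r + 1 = d*(192*r - 72) + 24*r^2 - 129*r + 45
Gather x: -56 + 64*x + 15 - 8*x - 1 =56*x - 42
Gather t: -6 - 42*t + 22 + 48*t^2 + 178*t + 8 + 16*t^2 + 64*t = 64*t^2 + 200*t + 24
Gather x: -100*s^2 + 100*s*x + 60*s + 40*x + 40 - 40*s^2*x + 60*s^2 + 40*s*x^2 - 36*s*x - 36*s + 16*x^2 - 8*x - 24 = -40*s^2 + 24*s + x^2*(40*s + 16) + x*(-40*s^2 + 64*s + 32) + 16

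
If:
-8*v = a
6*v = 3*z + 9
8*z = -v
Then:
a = -192/17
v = 24/17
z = -3/17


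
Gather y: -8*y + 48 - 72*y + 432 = 480 - 80*y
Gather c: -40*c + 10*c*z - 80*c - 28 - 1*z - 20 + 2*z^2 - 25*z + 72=c*(10*z - 120) + 2*z^2 - 26*z + 24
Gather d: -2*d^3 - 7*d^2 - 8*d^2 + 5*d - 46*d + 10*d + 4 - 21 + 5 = -2*d^3 - 15*d^2 - 31*d - 12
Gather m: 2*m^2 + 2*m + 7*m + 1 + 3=2*m^2 + 9*m + 4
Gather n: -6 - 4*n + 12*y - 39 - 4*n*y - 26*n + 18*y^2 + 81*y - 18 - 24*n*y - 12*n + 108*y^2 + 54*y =n*(-28*y - 42) + 126*y^2 + 147*y - 63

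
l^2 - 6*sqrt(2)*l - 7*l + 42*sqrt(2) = (l - 7)*(l - 6*sqrt(2))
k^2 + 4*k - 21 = (k - 3)*(k + 7)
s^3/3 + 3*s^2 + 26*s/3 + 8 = (s/3 + 1)*(s + 2)*(s + 4)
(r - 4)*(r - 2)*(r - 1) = r^3 - 7*r^2 + 14*r - 8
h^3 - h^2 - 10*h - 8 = (h - 4)*(h + 1)*(h + 2)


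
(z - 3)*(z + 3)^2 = z^3 + 3*z^2 - 9*z - 27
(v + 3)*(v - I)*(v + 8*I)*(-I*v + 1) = -I*v^4 + 8*v^3 - 3*I*v^3 + 24*v^2 - I*v^2 + 8*v - 3*I*v + 24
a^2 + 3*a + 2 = (a + 1)*(a + 2)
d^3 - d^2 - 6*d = d*(d - 3)*(d + 2)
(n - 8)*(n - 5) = n^2 - 13*n + 40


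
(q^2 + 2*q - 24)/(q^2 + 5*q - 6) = (q - 4)/(q - 1)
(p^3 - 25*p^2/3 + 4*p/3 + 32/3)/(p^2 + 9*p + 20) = (3*p^3 - 25*p^2 + 4*p + 32)/(3*(p^2 + 9*p + 20))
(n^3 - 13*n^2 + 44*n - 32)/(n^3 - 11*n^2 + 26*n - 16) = (n - 4)/(n - 2)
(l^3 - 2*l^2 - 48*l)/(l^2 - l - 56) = l*(l + 6)/(l + 7)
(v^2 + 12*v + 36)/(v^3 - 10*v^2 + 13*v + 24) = (v^2 + 12*v + 36)/(v^3 - 10*v^2 + 13*v + 24)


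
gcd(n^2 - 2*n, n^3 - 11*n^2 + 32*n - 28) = n - 2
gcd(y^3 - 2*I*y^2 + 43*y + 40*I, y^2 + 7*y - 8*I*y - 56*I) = y - 8*I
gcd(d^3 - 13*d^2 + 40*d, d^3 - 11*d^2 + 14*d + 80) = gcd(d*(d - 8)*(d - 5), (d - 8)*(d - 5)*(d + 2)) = d^2 - 13*d + 40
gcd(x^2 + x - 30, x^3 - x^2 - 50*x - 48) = x + 6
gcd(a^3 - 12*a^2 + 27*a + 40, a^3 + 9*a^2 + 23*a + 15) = a + 1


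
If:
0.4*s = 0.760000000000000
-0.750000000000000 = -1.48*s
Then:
No Solution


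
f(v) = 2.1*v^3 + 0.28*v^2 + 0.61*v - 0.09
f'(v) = 6.3*v^2 + 0.56*v + 0.61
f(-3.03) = -57.79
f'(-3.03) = 56.75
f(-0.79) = -1.43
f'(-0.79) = 4.10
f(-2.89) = -50.20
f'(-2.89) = 51.61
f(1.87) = 15.76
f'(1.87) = 23.69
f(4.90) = 256.68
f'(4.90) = 154.62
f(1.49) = 8.39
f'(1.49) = 15.43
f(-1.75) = -11.55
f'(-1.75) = 18.92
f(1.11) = 3.80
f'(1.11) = 8.99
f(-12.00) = -3595.89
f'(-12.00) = 901.09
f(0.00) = -0.09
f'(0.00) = 0.61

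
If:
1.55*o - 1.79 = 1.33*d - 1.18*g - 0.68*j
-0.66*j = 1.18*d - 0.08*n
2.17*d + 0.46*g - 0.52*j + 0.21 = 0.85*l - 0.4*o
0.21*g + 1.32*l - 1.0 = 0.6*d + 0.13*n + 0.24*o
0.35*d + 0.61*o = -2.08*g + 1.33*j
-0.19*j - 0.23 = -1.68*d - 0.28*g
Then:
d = 0.24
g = -0.78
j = -0.22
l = 1.54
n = 1.79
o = 2.05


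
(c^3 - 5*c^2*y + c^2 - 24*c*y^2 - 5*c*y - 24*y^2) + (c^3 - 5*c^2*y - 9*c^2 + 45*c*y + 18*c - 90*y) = 2*c^3 - 10*c^2*y - 8*c^2 - 24*c*y^2 + 40*c*y + 18*c - 24*y^2 - 90*y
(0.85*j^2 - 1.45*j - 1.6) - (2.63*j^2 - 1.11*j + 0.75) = -1.78*j^2 - 0.34*j - 2.35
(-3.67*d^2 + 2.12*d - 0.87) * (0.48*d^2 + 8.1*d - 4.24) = -1.7616*d^4 - 28.7094*d^3 + 32.3152*d^2 - 16.0358*d + 3.6888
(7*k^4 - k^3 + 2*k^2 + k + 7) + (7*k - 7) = 7*k^4 - k^3 + 2*k^2 + 8*k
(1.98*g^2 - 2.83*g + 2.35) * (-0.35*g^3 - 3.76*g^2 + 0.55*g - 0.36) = -0.693*g^5 - 6.4543*g^4 + 10.9073*g^3 - 11.1053*g^2 + 2.3113*g - 0.846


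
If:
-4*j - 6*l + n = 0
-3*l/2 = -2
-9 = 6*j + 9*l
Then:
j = -7/2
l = 4/3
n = -6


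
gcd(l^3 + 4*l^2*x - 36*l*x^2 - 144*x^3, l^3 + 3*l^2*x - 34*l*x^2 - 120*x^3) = -l^2 + 2*l*x + 24*x^2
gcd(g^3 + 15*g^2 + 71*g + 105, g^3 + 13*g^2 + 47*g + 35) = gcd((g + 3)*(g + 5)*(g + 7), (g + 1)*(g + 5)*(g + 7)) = g^2 + 12*g + 35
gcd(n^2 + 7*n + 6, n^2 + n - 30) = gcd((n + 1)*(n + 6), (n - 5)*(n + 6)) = n + 6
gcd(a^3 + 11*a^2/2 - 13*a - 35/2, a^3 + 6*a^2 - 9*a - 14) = a^2 + 8*a + 7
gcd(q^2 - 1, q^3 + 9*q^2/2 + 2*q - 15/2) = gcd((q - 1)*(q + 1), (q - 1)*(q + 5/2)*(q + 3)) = q - 1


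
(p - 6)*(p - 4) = p^2 - 10*p + 24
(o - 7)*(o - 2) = o^2 - 9*o + 14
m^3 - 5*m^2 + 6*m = m*(m - 3)*(m - 2)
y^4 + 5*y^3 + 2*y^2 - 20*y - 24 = (y - 2)*(y + 2)^2*(y + 3)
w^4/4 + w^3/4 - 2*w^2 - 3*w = w*(w/4 + 1/2)*(w - 3)*(w + 2)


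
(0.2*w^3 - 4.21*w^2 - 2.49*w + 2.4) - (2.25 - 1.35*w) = 0.2*w^3 - 4.21*w^2 - 1.14*w + 0.15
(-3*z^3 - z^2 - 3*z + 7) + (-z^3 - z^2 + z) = -4*z^3 - 2*z^2 - 2*z + 7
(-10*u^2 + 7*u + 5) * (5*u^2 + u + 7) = -50*u^4 + 25*u^3 - 38*u^2 + 54*u + 35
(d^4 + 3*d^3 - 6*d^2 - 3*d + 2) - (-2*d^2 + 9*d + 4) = d^4 + 3*d^3 - 4*d^2 - 12*d - 2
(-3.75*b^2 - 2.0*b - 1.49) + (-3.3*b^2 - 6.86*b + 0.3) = -7.05*b^2 - 8.86*b - 1.19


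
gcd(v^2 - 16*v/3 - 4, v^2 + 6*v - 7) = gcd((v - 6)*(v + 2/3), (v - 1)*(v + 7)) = 1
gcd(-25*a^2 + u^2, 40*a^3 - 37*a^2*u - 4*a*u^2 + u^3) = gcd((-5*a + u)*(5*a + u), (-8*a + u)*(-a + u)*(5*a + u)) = 5*a + u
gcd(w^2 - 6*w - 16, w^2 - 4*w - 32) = w - 8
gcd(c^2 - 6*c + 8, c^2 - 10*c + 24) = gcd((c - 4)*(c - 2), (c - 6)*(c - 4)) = c - 4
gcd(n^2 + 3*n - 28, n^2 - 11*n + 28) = n - 4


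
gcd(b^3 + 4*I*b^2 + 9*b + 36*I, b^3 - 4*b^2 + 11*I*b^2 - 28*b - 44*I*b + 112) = b + 4*I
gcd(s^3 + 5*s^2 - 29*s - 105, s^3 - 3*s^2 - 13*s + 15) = s^2 - 2*s - 15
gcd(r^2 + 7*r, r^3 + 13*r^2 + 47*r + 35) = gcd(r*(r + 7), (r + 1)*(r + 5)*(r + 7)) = r + 7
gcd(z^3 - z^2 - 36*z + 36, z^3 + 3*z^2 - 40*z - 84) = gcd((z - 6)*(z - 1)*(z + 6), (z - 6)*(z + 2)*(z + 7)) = z - 6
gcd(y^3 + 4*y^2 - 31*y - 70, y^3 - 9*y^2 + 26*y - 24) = 1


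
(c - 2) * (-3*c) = -3*c^2 + 6*c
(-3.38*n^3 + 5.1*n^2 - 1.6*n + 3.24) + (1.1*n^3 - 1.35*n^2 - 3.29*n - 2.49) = -2.28*n^3 + 3.75*n^2 - 4.89*n + 0.75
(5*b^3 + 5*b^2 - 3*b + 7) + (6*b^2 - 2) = 5*b^3 + 11*b^2 - 3*b + 5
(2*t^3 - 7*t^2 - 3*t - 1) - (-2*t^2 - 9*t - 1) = 2*t^3 - 5*t^2 + 6*t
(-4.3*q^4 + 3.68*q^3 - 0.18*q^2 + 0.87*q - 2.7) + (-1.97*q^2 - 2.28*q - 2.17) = -4.3*q^4 + 3.68*q^3 - 2.15*q^2 - 1.41*q - 4.87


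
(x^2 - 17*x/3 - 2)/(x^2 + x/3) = (x - 6)/x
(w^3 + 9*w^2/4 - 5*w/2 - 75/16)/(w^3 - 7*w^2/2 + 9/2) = (8*w^2 + 30*w + 25)/(8*(w^2 - 2*w - 3))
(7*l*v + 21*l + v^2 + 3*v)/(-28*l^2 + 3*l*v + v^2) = (v + 3)/(-4*l + v)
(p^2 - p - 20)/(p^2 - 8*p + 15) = (p + 4)/(p - 3)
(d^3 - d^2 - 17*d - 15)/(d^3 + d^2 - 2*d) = (d^3 - d^2 - 17*d - 15)/(d*(d^2 + d - 2))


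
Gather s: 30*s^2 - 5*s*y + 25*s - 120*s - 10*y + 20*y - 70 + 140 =30*s^2 + s*(-5*y - 95) + 10*y + 70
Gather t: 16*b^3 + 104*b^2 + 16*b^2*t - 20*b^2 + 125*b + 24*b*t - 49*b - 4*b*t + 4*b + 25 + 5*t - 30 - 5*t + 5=16*b^3 + 84*b^2 + 80*b + t*(16*b^2 + 20*b)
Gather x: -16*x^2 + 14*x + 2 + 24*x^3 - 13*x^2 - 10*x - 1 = 24*x^3 - 29*x^2 + 4*x + 1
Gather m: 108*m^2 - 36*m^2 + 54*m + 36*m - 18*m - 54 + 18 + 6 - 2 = 72*m^2 + 72*m - 32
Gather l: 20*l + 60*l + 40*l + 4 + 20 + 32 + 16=120*l + 72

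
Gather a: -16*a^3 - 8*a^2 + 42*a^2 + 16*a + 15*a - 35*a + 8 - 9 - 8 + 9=-16*a^3 + 34*a^2 - 4*a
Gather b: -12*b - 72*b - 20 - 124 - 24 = -84*b - 168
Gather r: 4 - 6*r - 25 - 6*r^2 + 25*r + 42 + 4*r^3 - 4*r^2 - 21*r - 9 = 4*r^3 - 10*r^2 - 2*r + 12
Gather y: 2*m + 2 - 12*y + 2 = 2*m - 12*y + 4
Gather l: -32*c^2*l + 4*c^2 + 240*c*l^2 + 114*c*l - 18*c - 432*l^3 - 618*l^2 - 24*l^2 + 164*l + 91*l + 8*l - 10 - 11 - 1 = 4*c^2 - 18*c - 432*l^3 + l^2*(240*c - 642) + l*(-32*c^2 + 114*c + 263) - 22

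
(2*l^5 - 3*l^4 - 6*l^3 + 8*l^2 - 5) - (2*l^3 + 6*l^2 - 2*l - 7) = 2*l^5 - 3*l^4 - 8*l^3 + 2*l^2 + 2*l + 2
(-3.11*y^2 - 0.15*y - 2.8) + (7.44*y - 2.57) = -3.11*y^2 + 7.29*y - 5.37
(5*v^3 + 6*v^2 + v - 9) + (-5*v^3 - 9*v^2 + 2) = -3*v^2 + v - 7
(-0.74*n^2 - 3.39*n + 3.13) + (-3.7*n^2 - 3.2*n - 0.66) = -4.44*n^2 - 6.59*n + 2.47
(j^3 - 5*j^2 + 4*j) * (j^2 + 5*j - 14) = j^5 - 35*j^3 + 90*j^2 - 56*j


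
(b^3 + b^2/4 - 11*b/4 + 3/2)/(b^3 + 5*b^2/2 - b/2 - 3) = (4*b - 3)/(2*(2*b + 3))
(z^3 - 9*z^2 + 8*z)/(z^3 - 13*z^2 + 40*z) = (z - 1)/(z - 5)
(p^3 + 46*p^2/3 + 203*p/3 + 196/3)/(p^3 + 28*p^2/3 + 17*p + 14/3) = (3*p^2 + 25*p + 28)/(3*p^2 + 7*p + 2)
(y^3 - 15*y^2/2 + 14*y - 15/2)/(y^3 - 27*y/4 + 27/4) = 2*(y^2 - 6*y + 5)/(2*y^2 + 3*y - 9)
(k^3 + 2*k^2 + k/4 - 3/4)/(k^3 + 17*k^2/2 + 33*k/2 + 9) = (k - 1/2)/(k + 6)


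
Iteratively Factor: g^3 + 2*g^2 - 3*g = (g + 3)*(g^2 - g) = g*(g + 3)*(g - 1)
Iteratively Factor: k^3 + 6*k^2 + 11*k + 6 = (k + 1)*(k^2 + 5*k + 6) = (k + 1)*(k + 2)*(k + 3)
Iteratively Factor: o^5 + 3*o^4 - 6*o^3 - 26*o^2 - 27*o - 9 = (o - 3)*(o^4 + 6*o^3 + 12*o^2 + 10*o + 3) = (o - 3)*(o + 1)*(o^3 + 5*o^2 + 7*o + 3) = (o - 3)*(o + 1)*(o + 3)*(o^2 + 2*o + 1) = (o - 3)*(o + 1)^2*(o + 3)*(o + 1)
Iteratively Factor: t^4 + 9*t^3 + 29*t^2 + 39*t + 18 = (t + 3)*(t^3 + 6*t^2 + 11*t + 6) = (t + 1)*(t + 3)*(t^2 + 5*t + 6) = (t + 1)*(t + 2)*(t + 3)*(t + 3)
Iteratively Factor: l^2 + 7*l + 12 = (l + 4)*(l + 3)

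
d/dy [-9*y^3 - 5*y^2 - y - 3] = -27*y^2 - 10*y - 1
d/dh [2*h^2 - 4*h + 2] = 4*h - 4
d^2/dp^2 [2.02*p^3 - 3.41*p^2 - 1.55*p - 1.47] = 12.12*p - 6.82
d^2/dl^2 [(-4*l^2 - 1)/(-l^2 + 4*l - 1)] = 2*(16*l^3 - 9*l^2 - 12*l + 19)/(l^6 - 12*l^5 + 51*l^4 - 88*l^3 + 51*l^2 - 12*l + 1)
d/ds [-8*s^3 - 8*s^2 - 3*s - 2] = -24*s^2 - 16*s - 3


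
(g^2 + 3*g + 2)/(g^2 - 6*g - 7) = (g + 2)/(g - 7)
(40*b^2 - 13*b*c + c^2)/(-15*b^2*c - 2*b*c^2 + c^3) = (-8*b + c)/(c*(3*b + c))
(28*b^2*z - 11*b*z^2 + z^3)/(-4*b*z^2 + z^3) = (-7*b + z)/z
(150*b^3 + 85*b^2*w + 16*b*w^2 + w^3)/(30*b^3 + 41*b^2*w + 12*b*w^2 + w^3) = (5*b + w)/(b + w)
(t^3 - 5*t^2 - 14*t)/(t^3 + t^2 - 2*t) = (t - 7)/(t - 1)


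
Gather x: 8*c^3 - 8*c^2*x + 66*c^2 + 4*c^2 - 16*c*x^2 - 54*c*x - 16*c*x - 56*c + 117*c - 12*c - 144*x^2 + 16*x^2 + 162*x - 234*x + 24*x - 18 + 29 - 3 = 8*c^3 + 70*c^2 + 49*c + x^2*(-16*c - 128) + x*(-8*c^2 - 70*c - 48) + 8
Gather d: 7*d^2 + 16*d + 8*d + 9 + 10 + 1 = 7*d^2 + 24*d + 20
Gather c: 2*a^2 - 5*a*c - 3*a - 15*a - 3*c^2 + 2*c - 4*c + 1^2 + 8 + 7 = 2*a^2 - 18*a - 3*c^2 + c*(-5*a - 2) + 16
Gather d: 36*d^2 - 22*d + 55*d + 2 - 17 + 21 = 36*d^2 + 33*d + 6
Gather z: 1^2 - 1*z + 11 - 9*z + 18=30 - 10*z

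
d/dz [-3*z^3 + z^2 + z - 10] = -9*z^2 + 2*z + 1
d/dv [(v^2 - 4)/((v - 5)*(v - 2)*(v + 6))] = (-v^2 - 4*v - 32)/(v^4 + 2*v^3 - 59*v^2 - 60*v + 900)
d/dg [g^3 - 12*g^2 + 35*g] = 3*g^2 - 24*g + 35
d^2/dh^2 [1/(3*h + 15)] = 2/(3*(h + 5)^3)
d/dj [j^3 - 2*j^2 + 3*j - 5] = 3*j^2 - 4*j + 3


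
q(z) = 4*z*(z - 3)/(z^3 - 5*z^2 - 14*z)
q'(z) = 4*z*(z - 3)*(-3*z^2 + 10*z + 14)/(z^3 - 5*z^2 - 14*z)^2 + 4*z/(z^3 - 5*z^2 - 14*z) + 4*(z - 3)/(z^3 - 5*z^2 - 14*z) = 4*(-z^2 + 6*z - 29)/(z^4 - 10*z^3 - 3*z^2 + 140*z + 196)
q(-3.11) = -2.18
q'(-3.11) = -1.82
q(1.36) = 0.35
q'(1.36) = -0.25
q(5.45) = -0.85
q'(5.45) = -0.78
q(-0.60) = 1.35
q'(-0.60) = -1.16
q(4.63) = -0.41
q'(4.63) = -0.37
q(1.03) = 0.44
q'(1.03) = -0.29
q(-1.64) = 5.97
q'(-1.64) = -17.17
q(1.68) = 0.27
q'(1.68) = -0.23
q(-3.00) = -2.40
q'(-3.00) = -2.24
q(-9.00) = -0.43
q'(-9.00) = -0.05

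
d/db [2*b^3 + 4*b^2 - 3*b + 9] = 6*b^2 + 8*b - 3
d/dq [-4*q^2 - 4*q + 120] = -8*q - 4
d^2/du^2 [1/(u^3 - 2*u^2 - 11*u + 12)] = 2*((2 - 3*u)*(u^3 - 2*u^2 - 11*u + 12) + (-3*u^2 + 4*u + 11)^2)/(u^3 - 2*u^2 - 11*u + 12)^3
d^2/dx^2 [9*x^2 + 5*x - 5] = 18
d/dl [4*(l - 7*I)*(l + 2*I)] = 8*l - 20*I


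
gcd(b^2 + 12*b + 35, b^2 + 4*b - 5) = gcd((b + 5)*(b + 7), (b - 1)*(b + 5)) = b + 5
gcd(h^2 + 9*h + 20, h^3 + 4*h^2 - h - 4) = h + 4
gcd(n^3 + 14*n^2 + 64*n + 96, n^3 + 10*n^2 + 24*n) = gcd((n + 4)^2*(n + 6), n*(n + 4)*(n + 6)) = n^2 + 10*n + 24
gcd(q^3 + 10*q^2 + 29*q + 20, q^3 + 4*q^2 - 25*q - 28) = q + 1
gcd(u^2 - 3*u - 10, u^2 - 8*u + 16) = 1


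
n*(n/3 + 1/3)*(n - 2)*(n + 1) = n^4/3 - n^2 - 2*n/3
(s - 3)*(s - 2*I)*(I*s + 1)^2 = -s^4 + 3*s^3 + 4*I*s^3 + 5*s^2 - 12*I*s^2 - 15*s - 2*I*s + 6*I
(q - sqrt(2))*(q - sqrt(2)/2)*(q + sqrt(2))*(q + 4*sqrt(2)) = q^4 + 7*sqrt(2)*q^3/2 - 6*q^2 - 7*sqrt(2)*q + 8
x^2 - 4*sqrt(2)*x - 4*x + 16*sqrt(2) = (x - 4)*(x - 4*sqrt(2))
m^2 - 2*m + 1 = (m - 1)^2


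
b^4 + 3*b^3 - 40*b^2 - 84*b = b*(b - 6)*(b + 2)*(b + 7)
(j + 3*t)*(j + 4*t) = j^2 + 7*j*t + 12*t^2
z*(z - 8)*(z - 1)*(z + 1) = z^4 - 8*z^3 - z^2 + 8*z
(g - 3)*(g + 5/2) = g^2 - g/2 - 15/2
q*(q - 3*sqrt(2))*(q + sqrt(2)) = q^3 - 2*sqrt(2)*q^2 - 6*q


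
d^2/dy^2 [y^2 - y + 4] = 2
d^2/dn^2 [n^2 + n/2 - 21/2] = 2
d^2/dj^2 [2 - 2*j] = 0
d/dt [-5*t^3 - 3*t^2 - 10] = 3*t*(-5*t - 2)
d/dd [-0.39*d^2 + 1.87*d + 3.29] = 1.87 - 0.78*d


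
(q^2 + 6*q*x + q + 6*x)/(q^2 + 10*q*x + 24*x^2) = (q + 1)/(q + 4*x)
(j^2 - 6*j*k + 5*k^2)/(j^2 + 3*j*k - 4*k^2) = (j - 5*k)/(j + 4*k)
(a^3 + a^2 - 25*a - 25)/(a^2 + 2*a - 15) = (a^2 - 4*a - 5)/(a - 3)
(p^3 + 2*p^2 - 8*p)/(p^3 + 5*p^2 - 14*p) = (p + 4)/(p + 7)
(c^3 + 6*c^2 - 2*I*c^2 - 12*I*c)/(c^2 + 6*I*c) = (c^2 + 2*c*(3 - I) - 12*I)/(c + 6*I)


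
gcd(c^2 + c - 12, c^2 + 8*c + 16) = c + 4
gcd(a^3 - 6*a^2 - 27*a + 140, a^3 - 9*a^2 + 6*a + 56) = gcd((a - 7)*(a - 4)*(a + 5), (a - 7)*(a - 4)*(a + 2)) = a^2 - 11*a + 28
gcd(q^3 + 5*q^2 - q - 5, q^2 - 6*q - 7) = q + 1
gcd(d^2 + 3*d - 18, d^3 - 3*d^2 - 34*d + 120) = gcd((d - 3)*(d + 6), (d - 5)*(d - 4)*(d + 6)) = d + 6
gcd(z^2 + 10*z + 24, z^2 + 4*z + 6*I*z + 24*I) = z + 4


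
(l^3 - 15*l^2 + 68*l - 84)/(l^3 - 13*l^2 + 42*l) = (l - 2)/l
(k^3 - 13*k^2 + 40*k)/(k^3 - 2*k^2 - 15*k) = (k - 8)/(k + 3)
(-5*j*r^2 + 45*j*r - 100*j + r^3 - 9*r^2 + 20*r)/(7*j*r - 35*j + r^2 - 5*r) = (-5*j*r + 20*j + r^2 - 4*r)/(7*j + r)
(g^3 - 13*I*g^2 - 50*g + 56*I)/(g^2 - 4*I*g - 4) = (g^2 - 11*I*g - 28)/(g - 2*I)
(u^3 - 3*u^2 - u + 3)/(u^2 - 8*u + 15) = (u^2 - 1)/(u - 5)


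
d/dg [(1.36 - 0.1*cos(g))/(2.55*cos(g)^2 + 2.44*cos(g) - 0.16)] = (-0.255*cos(g)^2 + 6.936*cos(g) + 3.3024)*sin(g)/(6.5025*cos(g)^4 + 12.444*cos(g)^3 + 5.1376*cos(g)^2 - 0.7808*cos(g) + 0.0256)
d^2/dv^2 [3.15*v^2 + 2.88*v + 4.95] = 6.30000000000000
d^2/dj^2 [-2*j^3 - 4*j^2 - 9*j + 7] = -12*j - 8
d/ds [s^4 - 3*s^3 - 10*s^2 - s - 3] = 4*s^3 - 9*s^2 - 20*s - 1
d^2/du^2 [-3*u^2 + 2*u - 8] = -6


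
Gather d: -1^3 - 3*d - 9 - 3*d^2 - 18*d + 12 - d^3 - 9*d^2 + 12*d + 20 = -d^3 - 12*d^2 - 9*d + 22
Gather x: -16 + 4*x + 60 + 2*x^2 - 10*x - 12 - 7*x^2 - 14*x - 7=-5*x^2 - 20*x + 25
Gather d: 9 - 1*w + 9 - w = 18 - 2*w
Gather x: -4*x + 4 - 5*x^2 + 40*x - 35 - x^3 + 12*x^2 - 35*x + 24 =-x^3 + 7*x^2 + x - 7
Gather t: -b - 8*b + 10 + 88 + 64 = 162 - 9*b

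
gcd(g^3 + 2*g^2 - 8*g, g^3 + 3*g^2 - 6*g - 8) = g^2 + 2*g - 8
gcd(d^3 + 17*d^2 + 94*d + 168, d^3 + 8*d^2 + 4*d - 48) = d^2 + 10*d + 24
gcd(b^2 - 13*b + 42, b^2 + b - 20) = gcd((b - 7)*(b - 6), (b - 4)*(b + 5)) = 1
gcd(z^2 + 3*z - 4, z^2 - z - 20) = z + 4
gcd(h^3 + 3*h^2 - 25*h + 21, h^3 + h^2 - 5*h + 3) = h - 1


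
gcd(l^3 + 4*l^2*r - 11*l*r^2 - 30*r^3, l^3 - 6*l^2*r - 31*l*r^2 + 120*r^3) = -l^2 - 2*l*r + 15*r^2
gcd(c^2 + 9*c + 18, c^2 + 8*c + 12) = c + 6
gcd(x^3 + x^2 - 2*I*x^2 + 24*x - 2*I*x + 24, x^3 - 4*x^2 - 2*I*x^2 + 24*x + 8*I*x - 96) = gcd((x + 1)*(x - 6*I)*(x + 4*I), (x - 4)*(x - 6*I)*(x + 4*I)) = x^2 - 2*I*x + 24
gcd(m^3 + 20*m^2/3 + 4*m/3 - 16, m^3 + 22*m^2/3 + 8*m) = m + 6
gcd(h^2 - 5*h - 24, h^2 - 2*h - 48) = h - 8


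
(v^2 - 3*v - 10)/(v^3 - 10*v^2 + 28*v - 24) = (v^2 - 3*v - 10)/(v^3 - 10*v^2 + 28*v - 24)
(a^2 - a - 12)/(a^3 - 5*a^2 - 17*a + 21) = (a - 4)/(a^2 - 8*a + 7)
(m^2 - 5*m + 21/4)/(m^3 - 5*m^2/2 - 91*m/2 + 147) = (m - 3/2)/(m^2 + m - 42)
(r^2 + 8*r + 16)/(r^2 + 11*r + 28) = (r + 4)/(r + 7)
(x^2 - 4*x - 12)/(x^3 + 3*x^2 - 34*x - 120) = (x + 2)/(x^2 + 9*x + 20)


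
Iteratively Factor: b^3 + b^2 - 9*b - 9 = (b + 1)*(b^2 - 9) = (b - 3)*(b + 1)*(b + 3)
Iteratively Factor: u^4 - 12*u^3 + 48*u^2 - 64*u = (u)*(u^3 - 12*u^2 + 48*u - 64) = u*(u - 4)*(u^2 - 8*u + 16) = u*(u - 4)^2*(u - 4)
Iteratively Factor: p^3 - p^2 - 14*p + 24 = (p - 3)*(p^2 + 2*p - 8) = (p - 3)*(p - 2)*(p + 4)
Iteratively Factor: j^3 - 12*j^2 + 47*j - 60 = (j - 3)*(j^2 - 9*j + 20) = (j - 5)*(j - 3)*(j - 4)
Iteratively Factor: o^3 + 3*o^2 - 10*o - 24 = (o + 2)*(o^2 + o - 12) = (o - 3)*(o + 2)*(o + 4)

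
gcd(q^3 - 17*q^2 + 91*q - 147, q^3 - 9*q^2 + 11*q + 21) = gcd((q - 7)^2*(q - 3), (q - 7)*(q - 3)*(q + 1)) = q^2 - 10*q + 21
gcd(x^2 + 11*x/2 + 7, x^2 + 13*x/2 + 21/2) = x + 7/2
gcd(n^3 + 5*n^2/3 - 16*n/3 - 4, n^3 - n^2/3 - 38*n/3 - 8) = n^2 + 11*n/3 + 2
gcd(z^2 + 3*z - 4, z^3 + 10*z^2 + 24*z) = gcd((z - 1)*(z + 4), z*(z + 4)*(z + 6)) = z + 4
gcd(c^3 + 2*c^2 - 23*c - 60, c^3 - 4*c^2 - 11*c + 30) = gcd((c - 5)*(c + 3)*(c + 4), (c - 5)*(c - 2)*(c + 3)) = c^2 - 2*c - 15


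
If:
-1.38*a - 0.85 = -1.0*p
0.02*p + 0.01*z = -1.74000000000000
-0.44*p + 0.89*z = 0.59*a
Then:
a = -42.90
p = -58.35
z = -57.29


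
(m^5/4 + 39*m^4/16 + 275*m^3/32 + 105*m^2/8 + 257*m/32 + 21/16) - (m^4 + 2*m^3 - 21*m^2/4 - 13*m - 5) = m^5/4 + 23*m^4/16 + 211*m^3/32 + 147*m^2/8 + 673*m/32 + 101/16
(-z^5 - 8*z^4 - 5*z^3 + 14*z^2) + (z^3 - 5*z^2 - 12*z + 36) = -z^5 - 8*z^4 - 4*z^3 + 9*z^2 - 12*z + 36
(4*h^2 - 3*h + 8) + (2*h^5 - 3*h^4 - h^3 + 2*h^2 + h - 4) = 2*h^5 - 3*h^4 - h^3 + 6*h^2 - 2*h + 4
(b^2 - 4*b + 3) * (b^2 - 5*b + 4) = b^4 - 9*b^3 + 27*b^2 - 31*b + 12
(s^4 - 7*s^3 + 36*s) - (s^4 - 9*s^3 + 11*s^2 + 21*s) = 2*s^3 - 11*s^2 + 15*s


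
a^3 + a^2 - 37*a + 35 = (a - 5)*(a - 1)*(a + 7)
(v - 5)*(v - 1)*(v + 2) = v^3 - 4*v^2 - 7*v + 10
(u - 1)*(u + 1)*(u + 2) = u^3 + 2*u^2 - u - 2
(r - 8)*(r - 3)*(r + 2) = r^3 - 9*r^2 + 2*r + 48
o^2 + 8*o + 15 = (o + 3)*(o + 5)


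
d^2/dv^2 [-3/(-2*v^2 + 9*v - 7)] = 6*(-4*v^2 + 18*v + (4*v - 9)^2 - 14)/(2*v^2 - 9*v + 7)^3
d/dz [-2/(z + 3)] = 2/(z + 3)^2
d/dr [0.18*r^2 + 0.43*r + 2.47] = 0.36*r + 0.43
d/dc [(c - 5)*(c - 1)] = 2*c - 6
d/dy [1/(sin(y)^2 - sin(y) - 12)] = (1 - 2*sin(y))*cos(y)/(sin(y) + cos(y)^2 + 11)^2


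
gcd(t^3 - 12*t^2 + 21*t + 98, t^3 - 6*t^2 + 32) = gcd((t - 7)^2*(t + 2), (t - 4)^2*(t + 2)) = t + 2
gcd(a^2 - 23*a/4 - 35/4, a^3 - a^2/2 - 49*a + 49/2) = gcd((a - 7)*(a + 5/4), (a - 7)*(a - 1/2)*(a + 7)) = a - 7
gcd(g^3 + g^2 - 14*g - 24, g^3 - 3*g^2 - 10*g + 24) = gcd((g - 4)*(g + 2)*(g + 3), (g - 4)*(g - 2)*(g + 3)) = g^2 - g - 12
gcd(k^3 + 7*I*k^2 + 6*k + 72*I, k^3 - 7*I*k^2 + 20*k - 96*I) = k^2 + I*k + 12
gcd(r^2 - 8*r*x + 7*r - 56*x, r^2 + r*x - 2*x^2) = 1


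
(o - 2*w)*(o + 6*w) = o^2 + 4*o*w - 12*w^2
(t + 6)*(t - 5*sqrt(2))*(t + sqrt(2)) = t^3 - 4*sqrt(2)*t^2 + 6*t^2 - 24*sqrt(2)*t - 10*t - 60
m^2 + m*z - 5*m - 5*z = (m - 5)*(m + z)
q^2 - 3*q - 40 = (q - 8)*(q + 5)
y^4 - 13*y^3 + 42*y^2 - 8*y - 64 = (y - 8)*(y - 4)*(y - 2)*(y + 1)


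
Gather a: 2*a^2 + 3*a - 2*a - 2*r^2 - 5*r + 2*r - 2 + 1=2*a^2 + a - 2*r^2 - 3*r - 1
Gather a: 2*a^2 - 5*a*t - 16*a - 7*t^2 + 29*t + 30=2*a^2 + a*(-5*t - 16) - 7*t^2 + 29*t + 30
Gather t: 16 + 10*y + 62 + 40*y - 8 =50*y + 70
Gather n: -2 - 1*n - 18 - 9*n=-10*n - 20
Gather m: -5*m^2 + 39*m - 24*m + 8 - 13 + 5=-5*m^2 + 15*m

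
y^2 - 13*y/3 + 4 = (y - 3)*(y - 4/3)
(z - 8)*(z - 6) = z^2 - 14*z + 48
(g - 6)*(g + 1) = g^2 - 5*g - 6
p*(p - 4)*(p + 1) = p^3 - 3*p^2 - 4*p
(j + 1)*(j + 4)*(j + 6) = j^3 + 11*j^2 + 34*j + 24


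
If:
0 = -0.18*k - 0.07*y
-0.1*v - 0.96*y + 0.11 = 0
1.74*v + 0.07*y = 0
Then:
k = -0.04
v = -0.00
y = 0.12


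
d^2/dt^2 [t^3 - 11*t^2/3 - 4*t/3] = 6*t - 22/3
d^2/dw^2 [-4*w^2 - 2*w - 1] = -8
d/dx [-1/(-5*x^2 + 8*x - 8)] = 2*(4 - 5*x)/(5*x^2 - 8*x + 8)^2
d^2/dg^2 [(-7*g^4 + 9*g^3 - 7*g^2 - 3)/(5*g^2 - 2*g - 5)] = 2*(-175*g^6 + 210*g^5 + 441*g^4 - 369*g^3 - 1530*g^2 + 765*g - 262)/(125*g^6 - 150*g^5 - 315*g^4 + 292*g^3 + 315*g^2 - 150*g - 125)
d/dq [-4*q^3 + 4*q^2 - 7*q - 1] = -12*q^2 + 8*q - 7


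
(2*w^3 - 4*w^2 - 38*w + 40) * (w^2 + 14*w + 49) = 2*w^5 + 24*w^4 + 4*w^3 - 688*w^2 - 1302*w + 1960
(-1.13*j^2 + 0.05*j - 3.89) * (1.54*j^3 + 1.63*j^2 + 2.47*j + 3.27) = -1.7402*j^5 - 1.7649*j^4 - 8.7002*j^3 - 9.9123*j^2 - 9.4448*j - 12.7203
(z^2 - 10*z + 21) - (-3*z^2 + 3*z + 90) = 4*z^2 - 13*z - 69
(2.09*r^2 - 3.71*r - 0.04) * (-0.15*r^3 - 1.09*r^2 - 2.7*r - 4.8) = -0.3135*r^5 - 1.7216*r^4 - 1.5931*r^3 + 0.0286000000000026*r^2 + 17.916*r + 0.192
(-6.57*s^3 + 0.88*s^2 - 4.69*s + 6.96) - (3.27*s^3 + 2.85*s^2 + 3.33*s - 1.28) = -9.84*s^3 - 1.97*s^2 - 8.02*s + 8.24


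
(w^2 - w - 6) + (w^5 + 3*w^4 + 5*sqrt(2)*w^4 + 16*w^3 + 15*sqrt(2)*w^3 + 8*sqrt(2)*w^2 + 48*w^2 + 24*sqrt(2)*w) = w^5 + 3*w^4 + 5*sqrt(2)*w^4 + 16*w^3 + 15*sqrt(2)*w^3 + 8*sqrt(2)*w^2 + 49*w^2 - w + 24*sqrt(2)*w - 6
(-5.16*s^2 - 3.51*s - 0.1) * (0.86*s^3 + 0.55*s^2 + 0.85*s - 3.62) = -4.4376*s^5 - 5.8566*s^4 - 6.4025*s^3 + 15.6407*s^2 + 12.6212*s + 0.362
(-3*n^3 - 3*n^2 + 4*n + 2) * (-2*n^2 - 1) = 6*n^5 + 6*n^4 - 5*n^3 - n^2 - 4*n - 2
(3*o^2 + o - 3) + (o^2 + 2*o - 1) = 4*o^2 + 3*o - 4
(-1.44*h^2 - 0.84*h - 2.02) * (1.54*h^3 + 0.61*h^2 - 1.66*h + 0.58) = -2.2176*h^5 - 2.172*h^4 - 1.2328*h^3 - 0.673*h^2 + 2.866*h - 1.1716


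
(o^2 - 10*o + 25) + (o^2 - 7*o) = 2*o^2 - 17*o + 25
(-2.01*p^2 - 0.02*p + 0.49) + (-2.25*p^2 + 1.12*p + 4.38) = -4.26*p^2 + 1.1*p + 4.87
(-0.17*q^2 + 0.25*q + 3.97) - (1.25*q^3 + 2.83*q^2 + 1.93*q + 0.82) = -1.25*q^3 - 3.0*q^2 - 1.68*q + 3.15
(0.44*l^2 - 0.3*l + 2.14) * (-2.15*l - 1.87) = -0.946*l^3 - 0.1778*l^2 - 4.04*l - 4.0018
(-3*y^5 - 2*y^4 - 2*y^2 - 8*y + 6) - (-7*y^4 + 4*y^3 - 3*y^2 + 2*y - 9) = -3*y^5 + 5*y^4 - 4*y^3 + y^2 - 10*y + 15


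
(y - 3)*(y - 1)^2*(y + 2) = y^4 - 3*y^3 - 3*y^2 + 11*y - 6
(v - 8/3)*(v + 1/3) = v^2 - 7*v/3 - 8/9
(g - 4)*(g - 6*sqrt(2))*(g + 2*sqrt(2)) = g^3 - 4*sqrt(2)*g^2 - 4*g^2 - 24*g + 16*sqrt(2)*g + 96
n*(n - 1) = n^2 - n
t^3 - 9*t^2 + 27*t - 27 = (t - 3)^3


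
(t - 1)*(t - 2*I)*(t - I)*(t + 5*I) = t^4 - t^3 + 2*I*t^3 + 13*t^2 - 2*I*t^2 - 13*t - 10*I*t + 10*I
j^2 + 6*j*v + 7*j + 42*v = (j + 7)*(j + 6*v)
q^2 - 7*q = q*(q - 7)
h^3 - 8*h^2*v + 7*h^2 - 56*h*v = h*(h + 7)*(h - 8*v)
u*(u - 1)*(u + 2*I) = u^3 - u^2 + 2*I*u^2 - 2*I*u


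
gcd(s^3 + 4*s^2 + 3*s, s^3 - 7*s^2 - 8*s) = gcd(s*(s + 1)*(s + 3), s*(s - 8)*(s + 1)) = s^2 + s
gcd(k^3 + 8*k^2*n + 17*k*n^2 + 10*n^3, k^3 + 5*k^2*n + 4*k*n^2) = k + n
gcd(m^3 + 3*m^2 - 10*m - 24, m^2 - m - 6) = m^2 - m - 6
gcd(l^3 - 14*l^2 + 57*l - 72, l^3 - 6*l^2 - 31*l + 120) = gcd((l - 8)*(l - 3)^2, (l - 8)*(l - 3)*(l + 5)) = l^2 - 11*l + 24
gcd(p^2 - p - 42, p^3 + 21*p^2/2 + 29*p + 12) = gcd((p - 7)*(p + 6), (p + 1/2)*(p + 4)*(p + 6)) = p + 6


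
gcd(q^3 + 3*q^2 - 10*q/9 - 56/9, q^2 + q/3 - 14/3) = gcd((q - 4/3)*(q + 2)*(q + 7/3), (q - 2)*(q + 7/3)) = q + 7/3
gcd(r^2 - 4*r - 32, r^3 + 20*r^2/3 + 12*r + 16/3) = r + 4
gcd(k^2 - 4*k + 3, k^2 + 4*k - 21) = k - 3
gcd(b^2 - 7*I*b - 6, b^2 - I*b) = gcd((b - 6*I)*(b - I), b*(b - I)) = b - I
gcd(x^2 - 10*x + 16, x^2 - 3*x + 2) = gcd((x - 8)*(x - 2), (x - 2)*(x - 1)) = x - 2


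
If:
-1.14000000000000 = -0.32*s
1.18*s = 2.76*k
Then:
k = 1.52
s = 3.56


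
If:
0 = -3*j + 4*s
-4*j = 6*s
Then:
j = 0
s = 0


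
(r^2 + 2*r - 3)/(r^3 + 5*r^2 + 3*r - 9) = 1/(r + 3)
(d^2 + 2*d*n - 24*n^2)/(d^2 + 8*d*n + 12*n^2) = (d - 4*n)/(d + 2*n)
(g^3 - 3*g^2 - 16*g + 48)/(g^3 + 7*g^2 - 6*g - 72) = (g - 4)/(g + 6)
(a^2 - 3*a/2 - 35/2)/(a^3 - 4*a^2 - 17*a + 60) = (a + 7/2)/(a^2 + a - 12)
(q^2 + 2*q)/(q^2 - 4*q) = (q + 2)/(q - 4)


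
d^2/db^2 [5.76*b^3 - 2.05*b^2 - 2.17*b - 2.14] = 34.56*b - 4.1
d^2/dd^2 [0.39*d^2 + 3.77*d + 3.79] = 0.780000000000000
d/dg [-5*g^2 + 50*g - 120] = 50 - 10*g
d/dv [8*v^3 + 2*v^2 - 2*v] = 24*v^2 + 4*v - 2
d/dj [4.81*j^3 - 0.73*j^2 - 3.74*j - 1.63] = 14.43*j^2 - 1.46*j - 3.74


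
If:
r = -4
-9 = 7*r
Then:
No Solution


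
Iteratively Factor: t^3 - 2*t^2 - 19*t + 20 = (t - 1)*(t^2 - t - 20) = (t - 5)*(t - 1)*(t + 4)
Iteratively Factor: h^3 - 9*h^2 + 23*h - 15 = (h - 5)*(h^2 - 4*h + 3) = (h - 5)*(h - 3)*(h - 1)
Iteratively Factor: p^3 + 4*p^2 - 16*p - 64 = (p - 4)*(p^2 + 8*p + 16) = (p - 4)*(p + 4)*(p + 4)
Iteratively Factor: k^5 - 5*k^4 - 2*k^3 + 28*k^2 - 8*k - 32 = (k - 4)*(k^4 - k^3 - 6*k^2 + 4*k + 8) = (k - 4)*(k + 2)*(k^3 - 3*k^2 + 4) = (k - 4)*(k - 2)*(k + 2)*(k^2 - k - 2) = (k - 4)*(k - 2)^2*(k + 2)*(k + 1)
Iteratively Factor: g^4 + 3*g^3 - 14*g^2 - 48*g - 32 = (g + 2)*(g^3 + g^2 - 16*g - 16) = (g - 4)*(g + 2)*(g^2 + 5*g + 4) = (g - 4)*(g + 1)*(g + 2)*(g + 4)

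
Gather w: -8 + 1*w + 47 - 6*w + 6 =45 - 5*w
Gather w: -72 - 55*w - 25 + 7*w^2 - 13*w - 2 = 7*w^2 - 68*w - 99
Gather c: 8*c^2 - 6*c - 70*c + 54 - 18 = 8*c^2 - 76*c + 36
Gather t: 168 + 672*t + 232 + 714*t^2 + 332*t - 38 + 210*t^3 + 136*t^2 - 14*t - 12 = 210*t^3 + 850*t^2 + 990*t + 350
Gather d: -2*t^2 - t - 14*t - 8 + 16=-2*t^2 - 15*t + 8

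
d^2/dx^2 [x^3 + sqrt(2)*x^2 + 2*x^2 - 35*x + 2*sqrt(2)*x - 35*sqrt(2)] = 6*x + 2*sqrt(2) + 4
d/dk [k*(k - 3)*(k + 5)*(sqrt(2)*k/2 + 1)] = 2*sqrt(2)*k^3 + 3*k^2 + 3*sqrt(2)*k^2 - 15*sqrt(2)*k + 4*k - 15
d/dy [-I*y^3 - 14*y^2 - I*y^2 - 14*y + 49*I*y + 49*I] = -3*I*y^2 - 28*y - 2*I*y - 14 + 49*I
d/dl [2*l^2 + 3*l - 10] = 4*l + 3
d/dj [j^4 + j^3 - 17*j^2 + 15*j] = 4*j^3 + 3*j^2 - 34*j + 15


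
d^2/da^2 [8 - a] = 0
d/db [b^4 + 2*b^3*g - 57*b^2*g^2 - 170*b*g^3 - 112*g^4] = 4*b^3 + 6*b^2*g - 114*b*g^2 - 170*g^3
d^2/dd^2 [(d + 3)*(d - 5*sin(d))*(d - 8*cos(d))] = 5*d^2*sin(d) + 8*d^2*cos(d) + 47*d*sin(d) - 80*d*sin(2*d) + 4*d*cos(d) + 6*d + 38*sin(d) - 240*sin(2*d) - 46*cos(d) + 80*cos(2*d) + 6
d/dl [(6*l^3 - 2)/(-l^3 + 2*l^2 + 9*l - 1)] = 2*(6*l^4 + 54*l^3 - 12*l^2 + 4*l + 9)/(l^6 - 4*l^5 - 14*l^4 + 38*l^3 + 77*l^2 - 18*l + 1)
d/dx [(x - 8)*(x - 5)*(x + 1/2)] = 3*x^2 - 25*x + 67/2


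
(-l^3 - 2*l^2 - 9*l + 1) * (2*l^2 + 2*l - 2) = -2*l^5 - 6*l^4 - 20*l^3 - 12*l^2 + 20*l - 2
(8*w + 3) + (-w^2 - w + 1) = -w^2 + 7*w + 4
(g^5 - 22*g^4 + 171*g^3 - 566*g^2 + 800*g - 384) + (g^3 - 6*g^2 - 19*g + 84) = g^5 - 22*g^4 + 172*g^3 - 572*g^2 + 781*g - 300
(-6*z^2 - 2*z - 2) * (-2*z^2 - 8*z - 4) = 12*z^4 + 52*z^3 + 44*z^2 + 24*z + 8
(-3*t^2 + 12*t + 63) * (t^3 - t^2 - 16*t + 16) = -3*t^5 + 15*t^4 + 99*t^3 - 303*t^2 - 816*t + 1008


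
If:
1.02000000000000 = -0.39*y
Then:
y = -2.62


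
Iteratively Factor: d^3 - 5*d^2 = (d)*(d^2 - 5*d) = d*(d - 5)*(d)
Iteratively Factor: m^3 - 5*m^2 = (m)*(m^2 - 5*m) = m*(m - 5)*(m)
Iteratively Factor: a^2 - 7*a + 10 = (a - 5)*(a - 2)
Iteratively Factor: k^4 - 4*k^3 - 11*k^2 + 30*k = (k + 3)*(k^3 - 7*k^2 + 10*k) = k*(k + 3)*(k^2 - 7*k + 10) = k*(k - 5)*(k + 3)*(k - 2)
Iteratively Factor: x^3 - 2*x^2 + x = (x)*(x^2 - 2*x + 1) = x*(x - 1)*(x - 1)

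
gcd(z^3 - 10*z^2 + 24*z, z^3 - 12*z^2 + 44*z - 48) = z^2 - 10*z + 24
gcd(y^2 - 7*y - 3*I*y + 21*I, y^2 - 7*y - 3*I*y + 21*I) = y^2 + y*(-7 - 3*I) + 21*I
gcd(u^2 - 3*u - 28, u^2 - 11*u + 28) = u - 7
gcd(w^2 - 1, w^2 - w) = w - 1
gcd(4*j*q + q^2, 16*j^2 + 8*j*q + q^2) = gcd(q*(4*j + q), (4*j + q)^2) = 4*j + q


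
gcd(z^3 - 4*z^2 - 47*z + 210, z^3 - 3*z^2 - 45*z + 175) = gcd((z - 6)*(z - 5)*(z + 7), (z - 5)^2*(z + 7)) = z^2 + 2*z - 35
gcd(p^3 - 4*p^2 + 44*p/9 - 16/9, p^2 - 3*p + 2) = p - 2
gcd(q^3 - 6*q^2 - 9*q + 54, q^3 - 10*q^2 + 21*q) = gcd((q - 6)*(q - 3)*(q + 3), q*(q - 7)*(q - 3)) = q - 3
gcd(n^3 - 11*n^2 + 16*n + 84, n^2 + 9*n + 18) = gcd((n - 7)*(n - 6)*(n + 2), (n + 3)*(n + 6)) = 1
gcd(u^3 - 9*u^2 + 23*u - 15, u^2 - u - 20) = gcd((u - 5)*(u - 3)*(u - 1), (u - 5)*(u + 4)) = u - 5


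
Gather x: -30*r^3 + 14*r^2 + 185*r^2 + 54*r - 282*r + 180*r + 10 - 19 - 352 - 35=-30*r^3 + 199*r^2 - 48*r - 396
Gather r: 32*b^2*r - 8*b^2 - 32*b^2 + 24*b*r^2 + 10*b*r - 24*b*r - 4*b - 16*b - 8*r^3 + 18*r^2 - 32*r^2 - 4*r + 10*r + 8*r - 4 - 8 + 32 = -40*b^2 - 20*b - 8*r^3 + r^2*(24*b - 14) + r*(32*b^2 - 14*b + 14) + 20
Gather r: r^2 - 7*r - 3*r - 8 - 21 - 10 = r^2 - 10*r - 39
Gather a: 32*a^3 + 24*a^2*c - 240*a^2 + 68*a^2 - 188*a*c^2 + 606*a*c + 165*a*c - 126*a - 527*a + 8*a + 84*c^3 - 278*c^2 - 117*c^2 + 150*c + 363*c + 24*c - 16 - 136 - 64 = 32*a^3 + a^2*(24*c - 172) + a*(-188*c^2 + 771*c - 645) + 84*c^3 - 395*c^2 + 537*c - 216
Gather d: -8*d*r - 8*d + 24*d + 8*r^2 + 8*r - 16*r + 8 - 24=d*(16 - 8*r) + 8*r^2 - 8*r - 16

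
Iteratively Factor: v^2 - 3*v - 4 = (v - 4)*(v + 1)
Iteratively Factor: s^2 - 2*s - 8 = (s - 4)*(s + 2)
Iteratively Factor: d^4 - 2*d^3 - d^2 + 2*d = (d)*(d^3 - 2*d^2 - d + 2) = d*(d - 2)*(d^2 - 1) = d*(d - 2)*(d + 1)*(d - 1)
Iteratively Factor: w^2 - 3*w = (w)*(w - 3)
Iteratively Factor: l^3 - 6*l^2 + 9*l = (l - 3)*(l^2 - 3*l) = (l - 3)^2*(l)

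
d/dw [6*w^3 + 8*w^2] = 2*w*(9*w + 8)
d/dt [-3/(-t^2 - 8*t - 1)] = 6*(-t - 4)/(t^2 + 8*t + 1)^2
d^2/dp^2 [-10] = 0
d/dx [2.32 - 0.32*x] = -0.320000000000000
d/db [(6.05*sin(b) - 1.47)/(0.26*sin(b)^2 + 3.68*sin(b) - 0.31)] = (-1.573*sin(b)^2 + 0.764399999999998*sin(b) + 3.5341)*cos(b)/(0.0676*sin(b)^4 + 1.9136*sin(b)^3 + 13.3812*sin(b)^2 - 2.2816*sin(b) + 0.0961)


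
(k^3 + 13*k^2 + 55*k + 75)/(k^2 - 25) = (k^2 + 8*k + 15)/(k - 5)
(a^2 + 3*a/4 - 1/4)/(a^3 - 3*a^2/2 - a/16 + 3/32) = 8*(a + 1)/(8*a^2 - 10*a - 3)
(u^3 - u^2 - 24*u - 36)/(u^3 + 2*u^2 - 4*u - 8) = (u^2 - 3*u - 18)/(u^2 - 4)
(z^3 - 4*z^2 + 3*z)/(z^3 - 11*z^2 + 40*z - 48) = z*(z - 1)/(z^2 - 8*z + 16)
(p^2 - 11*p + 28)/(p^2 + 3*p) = (p^2 - 11*p + 28)/(p*(p + 3))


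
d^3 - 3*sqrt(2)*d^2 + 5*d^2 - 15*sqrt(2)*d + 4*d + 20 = (d + 5)*(d - 2*sqrt(2))*(d - sqrt(2))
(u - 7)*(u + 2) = u^2 - 5*u - 14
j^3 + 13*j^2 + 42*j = j*(j + 6)*(j + 7)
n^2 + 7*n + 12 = (n + 3)*(n + 4)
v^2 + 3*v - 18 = (v - 3)*(v + 6)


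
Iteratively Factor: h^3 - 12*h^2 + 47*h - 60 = (h - 4)*(h^2 - 8*h + 15) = (h - 4)*(h - 3)*(h - 5)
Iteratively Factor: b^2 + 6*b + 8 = (b + 4)*(b + 2)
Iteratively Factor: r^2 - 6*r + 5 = (r - 5)*(r - 1)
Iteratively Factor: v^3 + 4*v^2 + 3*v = (v + 3)*(v^2 + v) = (v + 1)*(v + 3)*(v)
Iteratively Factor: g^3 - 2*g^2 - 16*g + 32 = (g + 4)*(g^2 - 6*g + 8) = (g - 2)*(g + 4)*(g - 4)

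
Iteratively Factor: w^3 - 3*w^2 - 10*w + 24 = (w + 3)*(w^2 - 6*w + 8) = (w - 4)*(w + 3)*(w - 2)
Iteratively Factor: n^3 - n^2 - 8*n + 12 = (n - 2)*(n^2 + n - 6) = (n - 2)^2*(n + 3)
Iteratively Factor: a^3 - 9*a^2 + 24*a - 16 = (a - 4)*(a^2 - 5*a + 4) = (a - 4)*(a - 1)*(a - 4)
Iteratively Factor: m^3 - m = (m)*(m^2 - 1) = m*(m + 1)*(m - 1)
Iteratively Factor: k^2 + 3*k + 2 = (k + 1)*(k + 2)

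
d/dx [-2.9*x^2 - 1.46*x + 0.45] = -5.8*x - 1.46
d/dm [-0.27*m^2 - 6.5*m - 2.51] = -0.54*m - 6.5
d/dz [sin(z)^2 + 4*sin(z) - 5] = 2*(sin(z) + 2)*cos(z)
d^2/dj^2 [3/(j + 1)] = 6/(j + 1)^3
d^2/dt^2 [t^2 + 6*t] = 2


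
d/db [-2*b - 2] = -2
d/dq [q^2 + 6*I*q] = 2*q + 6*I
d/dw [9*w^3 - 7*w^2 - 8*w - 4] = 27*w^2 - 14*w - 8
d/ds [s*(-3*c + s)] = -3*c + 2*s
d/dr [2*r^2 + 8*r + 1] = 4*r + 8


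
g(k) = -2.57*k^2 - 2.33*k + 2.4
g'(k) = -5.14*k - 2.33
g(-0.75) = 2.70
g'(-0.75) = 1.52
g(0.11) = 2.11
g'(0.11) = -2.90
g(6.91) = -136.41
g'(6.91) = -37.85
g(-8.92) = -181.30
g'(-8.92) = 43.52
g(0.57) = 0.24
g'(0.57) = -5.26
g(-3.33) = -18.34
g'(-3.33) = 14.79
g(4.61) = -62.96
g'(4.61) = -26.03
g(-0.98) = 2.22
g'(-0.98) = 2.71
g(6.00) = -104.10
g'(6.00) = -33.17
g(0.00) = 2.40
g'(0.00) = -2.33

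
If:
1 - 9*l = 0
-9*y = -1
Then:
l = 1/9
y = 1/9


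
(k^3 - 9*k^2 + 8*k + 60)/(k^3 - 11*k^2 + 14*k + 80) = (k - 6)/(k - 8)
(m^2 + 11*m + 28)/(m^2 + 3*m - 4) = (m + 7)/(m - 1)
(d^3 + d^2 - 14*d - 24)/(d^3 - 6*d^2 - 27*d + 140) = (d^2 + 5*d + 6)/(d^2 - 2*d - 35)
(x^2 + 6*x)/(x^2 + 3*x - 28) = x*(x + 6)/(x^2 + 3*x - 28)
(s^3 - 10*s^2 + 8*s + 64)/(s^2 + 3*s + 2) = (s^2 - 12*s + 32)/(s + 1)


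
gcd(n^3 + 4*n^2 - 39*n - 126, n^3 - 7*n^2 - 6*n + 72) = n^2 - 3*n - 18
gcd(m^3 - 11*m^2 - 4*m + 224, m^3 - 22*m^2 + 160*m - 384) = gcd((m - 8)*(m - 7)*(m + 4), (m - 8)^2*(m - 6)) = m - 8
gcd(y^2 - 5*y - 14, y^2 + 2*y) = y + 2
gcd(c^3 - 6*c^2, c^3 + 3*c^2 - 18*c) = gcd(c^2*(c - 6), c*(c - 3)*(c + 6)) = c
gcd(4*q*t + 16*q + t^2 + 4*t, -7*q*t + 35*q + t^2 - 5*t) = 1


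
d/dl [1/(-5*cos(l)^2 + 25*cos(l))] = (5 - 2*cos(l))*sin(l)/(5*(cos(l) - 5)^2*cos(l)^2)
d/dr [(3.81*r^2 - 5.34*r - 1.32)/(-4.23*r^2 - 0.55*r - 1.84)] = (-24.6837*r^2 - 25.188*r + 9.0996)/(17.8929*r^4 + 4.653*r^3 + 15.8689*r^2 + 2.024*r + 3.3856)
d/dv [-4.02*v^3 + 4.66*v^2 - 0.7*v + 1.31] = -12.06*v^2 + 9.32*v - 0.7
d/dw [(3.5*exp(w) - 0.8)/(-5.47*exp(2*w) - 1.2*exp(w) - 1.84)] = (19.145*exp(2*w) - 8.752*exp(w) - 7.4)*exp(w)/(29.9209*exp(4*w) + 13.128*exp(3*w) + 21.5696*exp(2*w) + 4.416*exp(w) + 3.3856)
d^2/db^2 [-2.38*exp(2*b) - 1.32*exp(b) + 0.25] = (-9.52*exp(b) - 1.32)*exp(b)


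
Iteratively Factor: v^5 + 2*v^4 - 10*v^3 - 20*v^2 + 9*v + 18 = (v + 2)*(v^4 - 10*v^2 + 9) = (v - 3)*(v + 2)*(v^3 + 3*v^2 - v - 3) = (v - 3)*(v - 1)*(v + 2)*(v^2 + 4*v + 3) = (v - 3)*(v - 1)*(v + 1)*(v + 2)*(v + 3)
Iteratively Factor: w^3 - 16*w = (w)*(w^2 - 16) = w*(w + 4)*(w - 4)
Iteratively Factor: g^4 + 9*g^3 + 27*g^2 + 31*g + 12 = (g + 1)*(g^3 + 8*g^2 + 19*g + 12) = (g + 1)^2*(g^2 + 7*g + 12) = (g + 1)^2*(g + 4)*(g + 3)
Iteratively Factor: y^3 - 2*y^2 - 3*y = (y + 1)*(y^2 - 3*y) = y*(y + 1)*(y - 3)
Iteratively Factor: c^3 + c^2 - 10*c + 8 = (c - 2)*(c^2 + 3*c - 4) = (c - 2)*(c - 1)*(c + 4)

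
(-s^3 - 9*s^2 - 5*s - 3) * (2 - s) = s^4 + 7*s^3 - 13*s^2 - 7*s - 6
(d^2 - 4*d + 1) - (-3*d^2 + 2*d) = 4*d^2 - 6*d + 1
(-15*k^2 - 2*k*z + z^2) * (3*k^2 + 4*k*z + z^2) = -45*k^4 - 66*k^3*z - 20*k^2*z^2 + 2*k*z^3 + z^4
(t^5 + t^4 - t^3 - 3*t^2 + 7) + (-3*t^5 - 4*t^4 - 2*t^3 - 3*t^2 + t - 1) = -2*t^5 - 3*t^4 - 3*t^3 - 6*t^2 + t + 6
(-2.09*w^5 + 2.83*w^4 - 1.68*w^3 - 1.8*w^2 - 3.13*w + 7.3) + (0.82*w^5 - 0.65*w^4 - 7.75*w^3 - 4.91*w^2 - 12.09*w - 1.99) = -1.27*w^5 + 2.18*w^4 - 9.43*w^3 - 6.71*w^2 - 15.22*w + 5.31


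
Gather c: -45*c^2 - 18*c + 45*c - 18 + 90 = -45*c^2 + 27*c + 72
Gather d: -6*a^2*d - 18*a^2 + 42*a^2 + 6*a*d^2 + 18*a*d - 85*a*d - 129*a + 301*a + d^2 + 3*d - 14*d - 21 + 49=24*a^2 + 172*a + d^2*(6*a + 1) + d*(-6*a^2 - 67*a - 11) + 28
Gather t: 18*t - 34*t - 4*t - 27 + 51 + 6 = 30 - 20*t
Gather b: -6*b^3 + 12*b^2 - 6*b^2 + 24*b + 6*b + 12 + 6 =-6*b^3 + 6*b^2 + 30*b + 18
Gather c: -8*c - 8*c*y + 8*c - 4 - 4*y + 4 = -8*c*y - 4*y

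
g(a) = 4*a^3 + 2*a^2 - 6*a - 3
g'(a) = 12*a^2 + 4*a - 6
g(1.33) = 1.97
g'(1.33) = 20.55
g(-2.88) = -64.68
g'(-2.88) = 82.01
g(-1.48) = -2.71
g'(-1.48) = 14.36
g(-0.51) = 0.05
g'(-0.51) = -4.92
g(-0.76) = 0.96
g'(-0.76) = -2.11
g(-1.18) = 0.29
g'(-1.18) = 5.99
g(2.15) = 33.10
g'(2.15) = 58.07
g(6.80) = 1306.41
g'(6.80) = 576.08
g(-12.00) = -6555.00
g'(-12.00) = 1674.00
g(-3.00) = -75.00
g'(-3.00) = 90.00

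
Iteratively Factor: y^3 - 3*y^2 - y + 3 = (y - 1)*(y^2 - 2*y - 3) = (y - 3)*(y - 1)*(y + 1)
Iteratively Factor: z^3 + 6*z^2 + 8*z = (z + 2)*(z^2 + 4*z) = z*(z + 2)*(z + 4)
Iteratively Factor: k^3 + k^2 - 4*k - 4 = (k + 1)*(k^2 - 4) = (k - 2)*(k + 1)*(k + 2)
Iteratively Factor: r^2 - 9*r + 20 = (r - 5)*(r - 4)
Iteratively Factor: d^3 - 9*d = (d)*(d^2 - 9) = d*(d - 3)*(d + 3)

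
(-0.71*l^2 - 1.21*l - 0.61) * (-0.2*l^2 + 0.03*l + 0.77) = 0.142*l^4 + 0.2207*l^3 - 0.461*l^2 - 0.95*l - 0.4697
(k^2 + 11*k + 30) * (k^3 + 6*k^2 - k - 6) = k^5 + 17*k^4 + 95*k^3 + 163*k^2 - 96*k - 180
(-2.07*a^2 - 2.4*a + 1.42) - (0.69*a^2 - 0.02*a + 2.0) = -2.76*a^2 - 2.38*a - 0.58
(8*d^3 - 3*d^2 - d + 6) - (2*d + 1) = 8*d^3 - 3*d^2 - 3*d + 5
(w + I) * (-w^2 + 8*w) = -w^3 + 8*w^2 - I*w^2 + 8*I*w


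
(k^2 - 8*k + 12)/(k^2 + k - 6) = (k - 6)/(k + 3)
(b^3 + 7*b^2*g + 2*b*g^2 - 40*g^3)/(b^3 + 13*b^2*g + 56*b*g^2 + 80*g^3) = (b - 2*g)/(b + 4*g)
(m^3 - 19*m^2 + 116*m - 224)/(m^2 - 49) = (m^2 - 12*m + 32)/(m + 7)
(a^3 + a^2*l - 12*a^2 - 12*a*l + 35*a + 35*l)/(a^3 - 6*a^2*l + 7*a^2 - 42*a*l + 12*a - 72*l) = (a^3 + a^2*l - 12*a^2 - 12*a*l + 35*a + 35*l)/(a^3 - 6*a^2*l + 7*a^2 - 42*a*l + 12*a - 72*l)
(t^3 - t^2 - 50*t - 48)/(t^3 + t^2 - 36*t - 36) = (t - 8)/(t - 6)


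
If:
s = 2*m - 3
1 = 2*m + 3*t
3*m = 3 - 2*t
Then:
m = 7/5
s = -1/5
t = -3/5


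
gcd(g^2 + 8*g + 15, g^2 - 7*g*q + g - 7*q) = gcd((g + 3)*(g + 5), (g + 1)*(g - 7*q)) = 1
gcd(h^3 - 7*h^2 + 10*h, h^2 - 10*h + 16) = h - 2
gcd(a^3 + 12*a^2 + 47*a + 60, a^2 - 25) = a + 5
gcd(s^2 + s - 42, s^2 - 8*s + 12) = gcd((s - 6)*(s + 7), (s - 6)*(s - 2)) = s - 6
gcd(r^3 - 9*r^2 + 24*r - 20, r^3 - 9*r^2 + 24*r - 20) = r^3 - 9*r^2 + 24*r - 20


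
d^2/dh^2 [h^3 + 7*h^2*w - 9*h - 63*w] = 6*h + 14*w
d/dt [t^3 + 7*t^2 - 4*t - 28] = 3*t^2 + 14*t - 4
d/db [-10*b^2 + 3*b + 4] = 3 - 20*b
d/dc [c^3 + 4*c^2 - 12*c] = 3*c^2 + 8*c - 12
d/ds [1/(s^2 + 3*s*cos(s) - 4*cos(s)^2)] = (3*s*sin(s) - 2*s - 4*sin(2*s) - 3*cos(s))/((s - cos(s))^2*(s + 4*cos(s))^2)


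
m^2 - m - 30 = (m - 6)*(m + 5)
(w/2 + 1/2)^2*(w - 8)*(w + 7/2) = w^4/4 - 5*w^3/8 - 9*w^2 - 121*w/8 - 7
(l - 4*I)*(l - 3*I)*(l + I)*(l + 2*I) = l^4 - 4*I*l^3 + 7*l^2 - 22*I*l + 24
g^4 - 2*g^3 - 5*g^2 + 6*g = g*(g - 3)*(g - 1)*(g + 2)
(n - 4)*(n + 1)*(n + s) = n^3 + n^2*s - 3*n^2 - 3*n*s - 4*n - 4*s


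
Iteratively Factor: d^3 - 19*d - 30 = (d - 5)*(d^2 + 5*d + 6) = (d - 5)*(d + 3)*(d + 2)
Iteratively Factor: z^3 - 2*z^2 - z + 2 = (z - 1)*(z^2 - z - 2) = (z - 1)*(z + 1)*(z - 2)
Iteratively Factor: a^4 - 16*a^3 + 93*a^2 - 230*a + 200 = (a - 5)*(a^3 - 11*a^2 + 38*a - 40) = (a - 5)^2*(a^2 - 6*a + 8) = (a - 5)^2*(a - 4)*(a - 2)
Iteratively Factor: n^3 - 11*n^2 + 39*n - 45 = (n - 3)*(n^2 - 8*n + 15) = (n - 3)^2*(n - 5)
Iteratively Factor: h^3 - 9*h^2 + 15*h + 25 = (h - 5)*(h^2 - 4*h - 5) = (h - 5)*(h + 1)*(h - 5)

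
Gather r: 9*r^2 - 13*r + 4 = 9*r^2 - 13*r + 4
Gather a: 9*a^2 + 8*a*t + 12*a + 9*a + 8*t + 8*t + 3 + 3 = 9*a^2 + a*(8*t + 21) + 16*t + 6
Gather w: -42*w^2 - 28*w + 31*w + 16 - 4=-42*w^2 + 3*w + 12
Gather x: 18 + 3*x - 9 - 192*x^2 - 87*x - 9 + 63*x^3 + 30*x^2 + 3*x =63*x^3 - 162*x^2 - 81*x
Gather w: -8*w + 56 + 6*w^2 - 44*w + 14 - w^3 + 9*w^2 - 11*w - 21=-w^3 + 15*w^2 - 63*w + 49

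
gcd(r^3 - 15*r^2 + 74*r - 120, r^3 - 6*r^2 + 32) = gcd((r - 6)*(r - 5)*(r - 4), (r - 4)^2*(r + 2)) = r - 4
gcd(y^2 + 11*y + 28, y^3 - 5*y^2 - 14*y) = 1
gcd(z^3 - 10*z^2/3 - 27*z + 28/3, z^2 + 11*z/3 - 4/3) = z^2 + 11*z/3 - 4/3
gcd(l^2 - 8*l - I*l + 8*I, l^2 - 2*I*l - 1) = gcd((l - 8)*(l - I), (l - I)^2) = l - I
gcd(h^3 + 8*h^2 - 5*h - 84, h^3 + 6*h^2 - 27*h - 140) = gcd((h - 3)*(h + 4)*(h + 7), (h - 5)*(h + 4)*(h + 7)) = h^2 + 11*h + 28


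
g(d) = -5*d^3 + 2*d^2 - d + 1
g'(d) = -15*d^2 + 4*d - 1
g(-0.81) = 5.78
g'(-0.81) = -14.08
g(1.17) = -5.44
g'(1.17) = -16.85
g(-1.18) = 13.18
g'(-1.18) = -26.61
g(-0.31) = 1.65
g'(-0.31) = -3.68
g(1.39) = -9.95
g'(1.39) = -24.42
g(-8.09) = 2787.36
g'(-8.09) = -1015.08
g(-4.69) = 565.49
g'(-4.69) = -349.70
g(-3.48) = 239.42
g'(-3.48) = -196.58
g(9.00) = -3491.00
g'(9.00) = -1180.00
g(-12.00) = 8941.00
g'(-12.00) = -2209.00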